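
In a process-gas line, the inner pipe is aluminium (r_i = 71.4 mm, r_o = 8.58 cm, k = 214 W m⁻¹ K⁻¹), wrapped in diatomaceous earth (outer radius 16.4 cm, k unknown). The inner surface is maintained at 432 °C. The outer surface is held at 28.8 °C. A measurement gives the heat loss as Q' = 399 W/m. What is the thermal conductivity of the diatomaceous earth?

ΣR = ΔT/Q' = |432 − 28.8|/399 = 1.011 m·K/W
Known resistances:
  R'_aluminium = ln(0.0858/0.0714)/(2πk) = 0.1837/(2π·214) = 1.366×10^-4 m·K/W
R_diatomaceous earth = ΣR − ΣR_known = 1.011 − 1.366×10^-4 = 1.011 m·K/W
ln(r₂/r₁)/(2πk) = 1.011 ⇒ k = 0.6478/(2π·1.011) = 0.102 W/m·K

k = 0.102 W/m·K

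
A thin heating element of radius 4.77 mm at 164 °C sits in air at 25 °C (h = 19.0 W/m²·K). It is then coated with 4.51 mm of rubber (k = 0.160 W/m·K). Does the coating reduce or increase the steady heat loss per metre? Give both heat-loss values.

increases: 79.2 → 88.8 W/m

Critical radius for a cylinder: r_cr = k/h = 0.00842 m = 0.842 cm.
Outer radius after coating: r₂ = 0.00477 + 0.00451 = 0.00928 m.
r₁ < r_cr < r₂: heat loss rises to a maximum at r_cr then falls. Whether the coating helps depends on whether Q(r₂) has dropped back below Q(r₁).
Bare: R = 1/(2πr₁h) = 1.756 m·K/W; Q = 139/1.756 = 79.2 W/m.
Coated: R = R_cond + R_conv = 1.565 m·K/W; Q = 139/1.565 = 88.8 W/m.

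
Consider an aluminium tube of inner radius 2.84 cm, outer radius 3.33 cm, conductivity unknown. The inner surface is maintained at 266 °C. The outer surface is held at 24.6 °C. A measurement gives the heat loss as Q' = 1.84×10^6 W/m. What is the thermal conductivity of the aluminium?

ΣR = ΔT/Q' = |266 − 24.6|/1.84×10^6 = 1.312×10^-4 m·K/W
ln(r₂/r₁)/(2πk) = 1.312×10^-4 ⇒ k = 0.1592/(2π·1.312×10^-4) = 193 W/m·K

k = 193 W/m·K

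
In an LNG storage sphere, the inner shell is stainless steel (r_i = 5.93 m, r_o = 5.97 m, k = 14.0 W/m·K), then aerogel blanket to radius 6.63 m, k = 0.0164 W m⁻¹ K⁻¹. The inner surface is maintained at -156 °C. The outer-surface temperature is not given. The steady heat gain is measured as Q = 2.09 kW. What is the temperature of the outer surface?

Series resistances:
  R_stainless steel = (1/5.93 − 1/5.97)/(4πk) = 0.001130/(4π·14.0) = 6.422×10^-6 K/W
  R_aerogel blanket = (1/5.97 − 1/6.63)/(4πk) = 0.01667/(4π·0.0164) = 0.08091 K/W
ΣR = 0.08092 K/W
ΔT = Q·ΣR = 2090 × 0.08092 = 169.1 K
Heat flows inward, so T_out = T_in + ΔT = -156 + 169.1 = 13.1 °C

T_out = 13.1 °C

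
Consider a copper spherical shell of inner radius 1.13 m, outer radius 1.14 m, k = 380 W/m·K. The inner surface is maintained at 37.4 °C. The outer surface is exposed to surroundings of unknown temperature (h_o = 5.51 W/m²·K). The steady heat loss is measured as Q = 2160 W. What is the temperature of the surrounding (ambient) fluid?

T_out = 13.4 °C

Series resistances:
  R_copper = (1/1.13 − 1/1.14)/(4πk) = 0.007763/(4π·380) = 1.626×10^-6 K/W
  R_conv,out = 1/(4πr²h) = 1/(4π·1.14²·5.51) = 0.01111 K/W
ΣR = 0.01111 K/W
ΔT = Q·ΣR = 2160 × 0.01111 = 24.00 K
Heat flows outward, so T_out = T_in − ΔT = 37.4 − 24.00 = 13.4 °C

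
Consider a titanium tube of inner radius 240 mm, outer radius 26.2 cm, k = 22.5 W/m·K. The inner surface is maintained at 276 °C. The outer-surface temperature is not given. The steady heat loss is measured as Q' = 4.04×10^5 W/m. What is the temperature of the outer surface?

Series resistances:
  R'_titanium = ln(0.262/0.240)/(2πk) = 0.08771/(2π·22.5) = 6.204×10^-4 m·K/W
ΣR = 6.204×10^-4 m·K/W
ΔT = Q'·ΣR = 4.04×10^5 × 6.204×10^-4 = 250.6 K
Heat flows outward, so T_out = T_in − ΔT = 276 − 250.6 = 25.4 °C

T_out = 25.4 °C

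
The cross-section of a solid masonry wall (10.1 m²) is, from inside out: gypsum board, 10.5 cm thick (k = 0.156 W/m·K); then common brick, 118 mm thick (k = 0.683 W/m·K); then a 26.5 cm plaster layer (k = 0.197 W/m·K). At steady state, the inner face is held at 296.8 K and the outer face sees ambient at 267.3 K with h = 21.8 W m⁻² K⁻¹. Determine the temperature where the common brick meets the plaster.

T = 285.6 K

Treat each layer as a resistance in series:
  R_gypsum board = L/(kA) = 0.105/(0.156·10.1) = 0.06664 K/W
  R_common brick = L/(kA) = 0.118/(0.683·10.1) = 0.01711 K/W
  R_plaster = L/(kA) = 0.265/(0.197·10.1) = 0.1332 K/W
  R_conv,out = 1/(hA) = 1/(21.8·10.1) = 0.004542 K/W
ΣR = 0.06664 + 0.01711 + 0.1332 + 0.004542 = 0.2215 K/W
Q = ΔT/ΣR = (296.8 K − 267.3 K)/0.2215 = 133.2 W
From the inner boundary to the common brick/plaster interface, ΣR_partial = 0.08375 K/W.
T_interface = T_in − Q·ΣR_partial = 296.8 K − (133.2)(0.08375) = 285.6 K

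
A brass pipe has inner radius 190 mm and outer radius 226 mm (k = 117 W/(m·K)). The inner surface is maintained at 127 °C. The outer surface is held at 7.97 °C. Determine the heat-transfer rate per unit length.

Q' = 5.04×10^5 W/m

Q' = 2πk·ΔT/ln(r₂/r₁) = 2π × 117 × 119.03 / ln(0.226/0.190) = 5.04×10^5 W/m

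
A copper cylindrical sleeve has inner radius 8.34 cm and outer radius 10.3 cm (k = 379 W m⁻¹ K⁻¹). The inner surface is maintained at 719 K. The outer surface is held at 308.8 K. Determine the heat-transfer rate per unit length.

Q' = 4630 kW/m

Q' = 2πk·ΔT/ln(r₂/r₁) = 2π × 379 × 410.2 / ln(0.103/0.0834) = 4.63×10^6 W/m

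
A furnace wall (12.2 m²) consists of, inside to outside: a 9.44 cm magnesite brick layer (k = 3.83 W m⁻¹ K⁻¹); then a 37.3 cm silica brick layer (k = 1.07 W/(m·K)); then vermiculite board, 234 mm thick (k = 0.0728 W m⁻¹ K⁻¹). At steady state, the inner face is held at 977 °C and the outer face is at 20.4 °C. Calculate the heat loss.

Q = 3.25 kW

Treat each layer as a resistance in series:
  R_magnesite brick = L/(kA) = 0.0944/(3.83·12.2) = 0.002020 K/W
  R_silica brick = L/(kA) = 0.373/(1.07·12.2) = 0.02857 K/W
  R_vermiculite board = L/(kA) = 0.234/(0.0728·12.2) = 0.2635 K/W
ΣR = 0.002020 + 0.02857 + 0.2635 = 0.2941 K/W
Q = ΔT/ΣR = (977 °C − 20.4 °C)/0.2941 = 3250 W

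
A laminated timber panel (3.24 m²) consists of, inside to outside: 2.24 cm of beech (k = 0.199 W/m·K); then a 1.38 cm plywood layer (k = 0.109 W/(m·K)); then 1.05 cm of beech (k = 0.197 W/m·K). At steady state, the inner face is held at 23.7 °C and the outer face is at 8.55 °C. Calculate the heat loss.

Q = 168 W

Series thermal resistances, inner to outer:
  R_beech = L/(kA) = 0.0224/(0.199·3.24) = 0.03474 K/W
  R_plywood = L/(kA) = 0.0138/(0.109·3.24) = 0.03908 K/W
  R_beech = L/(kA) = 0.0105/(0.197·3.24) = 0.01645 K/W
ΣR = 0.03474 + 0.03908 + 0.01645 = 0.09027 K/W
Q = ΔT/ΣR = (23.7 °C − 8.55 °C)/0.09027 = 168 W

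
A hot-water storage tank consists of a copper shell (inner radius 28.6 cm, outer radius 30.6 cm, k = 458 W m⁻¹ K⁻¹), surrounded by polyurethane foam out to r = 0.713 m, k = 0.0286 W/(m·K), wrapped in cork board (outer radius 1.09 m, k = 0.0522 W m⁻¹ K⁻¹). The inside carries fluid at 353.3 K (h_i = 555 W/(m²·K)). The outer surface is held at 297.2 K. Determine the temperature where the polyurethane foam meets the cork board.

T = 304.2 K

Series thermal resistances, inner to outer:
  R_conv,in = 1/(4πr²h) = 1/(4π·0.286²·555) = 0.001753 K/W
  R_copper = (1/0.286 − 1/0.306)/(4πk) = 0.2285/(4π·458) = 3.971×10^-5 K/W
  R_polyurethane foam = (1/0.306 − 1/0.713)/(4πk) = 1.865/(4π·0.0286) = 5.190 K/W
  R_cork board = (1/0.713 − 1/1.09)/(4πk) = 0.4851/(4π·0.0522) = 0.7395 K/W
ΣR = 0.001753 + 3.971×10^-5 + 5.190 + 0.7395 = 5.931 K/W
Q = ΔT/ΣR = (353.3 K − 297.2 K)/5.931 = 9.459 W
From the inner boundary to the polyurethane foam/cork board interface, ΣR_partial = 5.192 K/W.
T_interface = T_in − Q·ΣR_partial = 353.3 K − (9.459)(5.192) = 304.2 K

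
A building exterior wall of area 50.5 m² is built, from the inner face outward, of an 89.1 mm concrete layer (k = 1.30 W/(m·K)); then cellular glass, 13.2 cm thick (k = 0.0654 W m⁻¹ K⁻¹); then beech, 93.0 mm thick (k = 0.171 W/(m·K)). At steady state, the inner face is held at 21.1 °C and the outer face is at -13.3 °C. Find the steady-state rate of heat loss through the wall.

Series thermal resistances, inner to outer:
  R_concrete = L/(kA) = 0.0891/(1.30·50.5) = 0.001357 K/W
  R_cellular glass = L/(kA) = 0.132/(0.0654·50.5) = 0.03997 K/W
  R_beech = L/(kA) = 0.0930/(0.171·50.5) = 0.01077 K/W
ΣR = 0.001357 + 0.03997 + 0.01077 = 0.05210 K/W
Q = ΔT/ΣR = (21.1 °C − -13.3 °C)/0.05210 = 660 W

Q = 660 W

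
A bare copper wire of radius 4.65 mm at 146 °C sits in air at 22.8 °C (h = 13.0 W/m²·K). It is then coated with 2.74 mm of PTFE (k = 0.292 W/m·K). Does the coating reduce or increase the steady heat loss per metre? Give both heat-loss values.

Critical radius for a cylinder: r_cr = k/h = 0.0225 m = 2.25 cm.
Outer radius after coating: r₂ = 0.00465 + 0.00274 = 0.00739 m.
Since r₁ < r_cr and r₂ ≤ r_cr, the coating moves toward the maximum at r_cr — heat loss rises.
Bare: R = 1/(2πr₁h) = 2.633 m·K/W; Q = 123.2/2.633 = 46.8 W/m.
Coated: R = R_cond + R_conv = 1.909 m·K/W; Q = 123.2/1.909 = 64.5 W/m.

increases: 46.8 → 64.5 W/m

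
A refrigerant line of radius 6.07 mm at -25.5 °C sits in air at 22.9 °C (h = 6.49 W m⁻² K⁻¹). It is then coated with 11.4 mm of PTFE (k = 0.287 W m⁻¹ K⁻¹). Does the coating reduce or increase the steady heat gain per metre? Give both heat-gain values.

increases: 12.0 → 24.3 W/m

Critical radius for a cylinder: r_cr = k/h = 0.0442 m = 4.42 cm.
Outer radius after coating: r₂ = 0.00607 + 0.0114 = 0.01747 m.
Since r₁ < r_cr and r₂ ≤ r_cr, the coating moves toward the maximum at r_cr — heat gain rises.
Bare: R = 1/(2πr₁h) = 4.040 m·K/W; Q = 48.4/4.040 = 12.0 W/m.
Coated: R = R_cond + R_conv = 1.990 m·K/W; Q = 48.4/1.990 = 24.3 W/m.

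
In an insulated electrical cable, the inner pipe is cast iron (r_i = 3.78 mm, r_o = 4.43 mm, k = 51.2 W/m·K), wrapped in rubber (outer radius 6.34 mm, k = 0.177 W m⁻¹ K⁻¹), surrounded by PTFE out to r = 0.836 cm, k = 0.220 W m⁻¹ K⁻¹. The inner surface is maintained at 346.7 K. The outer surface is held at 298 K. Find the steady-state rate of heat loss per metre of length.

Treat each layer as a resistance in series:
  R'_cast iron = ln(0.00443/0.00378)/(2πk) = 0.1587/(2π·51.2) = 4.932×10^-4 m·K/W
  R'_rubber = ln(0.00634/0.00443)/(2πk) = 0.3585/(2π·0.177) = 0.3223 m·K/W
  R'_PTFE = ln(0.00836/0.00634)/(2πk) = 0.2766/(2π·0.220) = 0.2001 m·K/W
ΣR = 4.932×10^-4 + 0.3223 + 0.2001 = 0.5229 m·K/W
Q' = ΔT/ΣR = (346.7 K − 298 K)/0.5229 = 93.1 W/m

Q' = 93.1 W/m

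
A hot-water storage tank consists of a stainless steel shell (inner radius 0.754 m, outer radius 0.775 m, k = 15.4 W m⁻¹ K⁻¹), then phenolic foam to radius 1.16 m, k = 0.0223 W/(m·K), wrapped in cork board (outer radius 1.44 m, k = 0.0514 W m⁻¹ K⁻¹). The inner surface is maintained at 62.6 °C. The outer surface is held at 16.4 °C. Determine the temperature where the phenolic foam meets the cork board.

T = 23.1 °C

Treat each layer as a resistance in series:
  R_stainless steel = (1/0.754 − 1/0.775)/(4πk) = 0.03594/(4π·15.4) = 1.857×10^-4 K/W
  R_phenolic foam = (1/0.775 − 1/1.16)/(4πk) = 0.4283/(4π·0.0223) = 1.528 K/W
  R_cork board = (1/1.16 − 1/1.44)/(4πk) = 0.1676/(4π·0.0514) = 0.2595 K/W
ΣR = 1.857×10^-4 + 1.528 + 0.2595 = 1.788 K/W
Q = ΔT/ΣR = (62.6 °C − 16.4 °C)/1.788 = 25.84 W
From the inner boundary to the phenolic foam/cork board interface, ΣR_partial = 1.528 K/W.
T_interface = T_in − Q·ΣR_partial = 62.6 °C − (25.84)(1.528) = 23.1 °C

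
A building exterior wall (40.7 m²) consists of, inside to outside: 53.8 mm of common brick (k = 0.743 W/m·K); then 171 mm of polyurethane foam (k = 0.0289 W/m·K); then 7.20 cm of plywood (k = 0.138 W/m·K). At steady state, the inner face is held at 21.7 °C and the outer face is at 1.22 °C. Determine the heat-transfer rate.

Q = 128 W

Series thermal resistances, inner to outer:
  R_common brick = L/(kA) = 0.0538/(0.743·40.7) = 0.001779 K/W
  R_polyurethane foam = L/(kA) = 0.171/(0.0289·40.7) = 0.1454 K/W
  R_plywood = L/(kA) = 0.0720/(0.138·40.7) = 0.01282 K/W
ΣR = 0.001779 + 0.1454 + 0.01282 = 0.1600 K/W
Q = ΔT/ΣR = (21.7 °C − 1.22 °C)/0.1600 = 128 W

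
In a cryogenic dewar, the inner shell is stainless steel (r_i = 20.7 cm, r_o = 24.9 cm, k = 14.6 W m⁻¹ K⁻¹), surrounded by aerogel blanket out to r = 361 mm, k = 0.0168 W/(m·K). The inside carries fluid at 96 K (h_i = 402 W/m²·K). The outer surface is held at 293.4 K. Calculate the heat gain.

Q = 33.4 W

Treat each layer as a resistance in series:
  R_conv,in = 1/(4πr²h) = 1/(4π·0.207²·402) = 0.004620 K/W
  R_stainless steel = (1/0.207 − 1/0.249)/(4πk) = 0.8149/(4π·14.6) = 0.004441 K/W
  R_aerogel blanket = (1/0.249 − 1/0.361)/(4πk) = 1.246/(4π·0.0168) = 5.902 K/W
ΣR = 0.004620 + 0.004441 + 5.902 = 5.911 K/W
Q = ΔT/ΣR = (96 K − 293.4 K)/5.911 = -33.4 W
(Negative Q ⇒ heat flows inward; heat gain = 33.4 W.)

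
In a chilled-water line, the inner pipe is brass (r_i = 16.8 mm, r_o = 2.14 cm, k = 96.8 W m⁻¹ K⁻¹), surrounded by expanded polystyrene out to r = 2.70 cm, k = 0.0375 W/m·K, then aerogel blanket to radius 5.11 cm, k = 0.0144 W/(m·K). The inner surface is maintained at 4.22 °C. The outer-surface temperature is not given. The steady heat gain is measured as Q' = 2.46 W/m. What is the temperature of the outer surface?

T_out = 24.0 °C

Sum the resistances:
  R'_brass = ln(0.0214/0.0168)/(2πk) = 0.2420/(2π·96.8) = 3.979×10^-4 m·K/W
  R'_expanded polystyrene = ln(0.0270/0.0214)/(2πk) = 0.2324/(2π·0.0375) = 0.9865 m·K/W
  R'_aerogel blanket = ln(0.0511/0.0270)/(2πk) = 0.6379/(2π·0.0144) = 7.051 m·K/W
ΣR = 8.038 m·K/W
ΔT = Q'·ΣR = 2.46 × 8.038 = 19.77 K
Heat flows inward, so T_out = T_in + ΔT = 4.22 + 19.77 = 24.0 °C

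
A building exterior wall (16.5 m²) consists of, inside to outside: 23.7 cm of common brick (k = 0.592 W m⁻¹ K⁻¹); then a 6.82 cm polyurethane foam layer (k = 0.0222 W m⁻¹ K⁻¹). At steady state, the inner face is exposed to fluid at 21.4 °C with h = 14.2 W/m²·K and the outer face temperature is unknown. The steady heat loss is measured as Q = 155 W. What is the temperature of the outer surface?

Sum the resistances:
  R_conv,in = 1/(hA) = 1/(14.2·16.5) = 0.004268 K/W
  R_common brick = L/(kA) = 0.237/(0.592·16.5) = 0.02426 K/W
  R_polyurethane foam = L/(kA) = 0.0682/(0.0222·16.5) = 0.1862 K/W
ΣR = 0.2147 K/W
ΔT = Q·ΣR = 155 × 0.2147 = 33.28 K
Heat flows outward, so T_out = T_in − ΔT = 21.4 − 33.28 = -11.9 °C

T_out = -11.9 °C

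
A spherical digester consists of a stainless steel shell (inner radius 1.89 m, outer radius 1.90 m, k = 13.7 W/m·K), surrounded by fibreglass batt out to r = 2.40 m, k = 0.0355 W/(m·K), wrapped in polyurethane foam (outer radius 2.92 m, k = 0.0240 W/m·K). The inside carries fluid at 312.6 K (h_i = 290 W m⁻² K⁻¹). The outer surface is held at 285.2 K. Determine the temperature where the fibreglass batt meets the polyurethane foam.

Treat each layer as a resistance in series:
  R_conv,in = 1/(4πr²h) = 1/(4π·1.89²·290) = 7.682×10^-5 K/W
  R_stainless steel = (1/1.89 − 1/1.90)/(4πk) = 0.002785/(4π·13.7) = 1.618×10^-5 K/W
  R_fibreglass batt = (1/1.90 − 1/2.40)/(4πk) = 0.1096/(4π·0.0355) = 0.2458 K/W
  R_polyurethane foam = (1/2.40 − 1/2.92)/(4πk) = 0.07420/(4π·0.0240) = 0.2460 K/W
ΣR = 7.682×10^-5 + 1.618×10^-5 + 0.2458 + 0.2460 = 0.4919 K/W
Q = ΔT/ΣR = (312.6 K − 285.2 K)/0.4919 = 55.70 W
From the inner boundary to the fibreglass batt/polyurethane foam interface, ΣR_partial = 0.2459 K/W.
T_interface = T_in − Q·ΣR_partial = 312.6 K − (55.70)(0.2459) = 298.9 K

T = 298.9 K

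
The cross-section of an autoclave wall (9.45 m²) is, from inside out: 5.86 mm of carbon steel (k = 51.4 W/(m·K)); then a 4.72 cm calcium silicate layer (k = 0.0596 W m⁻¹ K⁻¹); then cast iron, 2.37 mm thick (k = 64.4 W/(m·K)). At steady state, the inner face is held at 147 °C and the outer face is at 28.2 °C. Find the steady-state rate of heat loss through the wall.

Q = 1420 W

Treat each layer as a resistance in series:
  R_carbon steel = L/(kA) = 0.00586/(51.4·9.45) = 1.206×10^-5 K/W
  R_calcium silicate = L/(kA) = 0.0472/(0.0596·9.45) = 0.08380 K/W
  R_cast iron = L/(kA) = 0.00237/(64.4·9.45) = 3.894×10^-6 K/W
ΣR = 1.206×10^-5 + 0.08380 + 3.894×10^-6 = 0.08382 K/W
Q = ΔT/ΣR = (147 °C − 28.2 °C)/0.08382 = 1420 W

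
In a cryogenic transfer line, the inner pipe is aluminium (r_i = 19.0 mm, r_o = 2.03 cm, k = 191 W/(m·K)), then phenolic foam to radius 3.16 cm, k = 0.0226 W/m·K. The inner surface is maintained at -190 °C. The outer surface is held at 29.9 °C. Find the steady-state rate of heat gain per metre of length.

Q' = 70.6 W/m

Resistance network (inner→outer):
  R'_aluminium = ln(0.0203/0.0190)/(2πk) = 0.06618/(2π·191) = 5.515×10^-5 m·K/W
  R'_phenolic foam = ln(0.0316/0.0203)/(2πk) = 0.4425/(2π·0.0226) = 3.116 m·K/W
ΣR = 5.515×10^-5 + 3.116 = 3.116 m·K/W
Q' = ΔT/ΣR = (-190 °C − 29.9 °C)/3.116 = -70.6 W/m
(Negative Q' ⇒ heat flows inward; heat gain = 70.6 W/m.)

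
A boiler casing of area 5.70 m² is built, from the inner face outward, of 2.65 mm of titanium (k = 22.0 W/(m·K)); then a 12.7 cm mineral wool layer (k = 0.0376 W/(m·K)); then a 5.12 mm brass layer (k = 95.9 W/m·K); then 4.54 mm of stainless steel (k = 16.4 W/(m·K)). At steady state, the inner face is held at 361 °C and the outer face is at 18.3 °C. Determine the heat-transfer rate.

Series thermal resistances, inner to outer:
  R_titanium = L/(kA) = 0.00265/(22.0·5.70) = 2.113×10^-5 K/W
  R_mineral wool = L/(kA) = 0.127/(0.0376·5.70) = 0.5926 K/W
  R_brass = L/(kA) = 0.00512/(95.9·5.70) = 9.366×10^-6 K/W
  R_stainless steel = L/(kA) = 0.00454/(16.4·5.70) = 4.857×10^-5 K/W
ΣR = 2.113×10^-5 + 0.5926 + 9.366×10^-6 + 4.857×10^-5 = 0.5927 K/W
Q = ΔT/ΣR = (361 °C − 18.3 °C)/0.5927 = 578 W

Q = 578 W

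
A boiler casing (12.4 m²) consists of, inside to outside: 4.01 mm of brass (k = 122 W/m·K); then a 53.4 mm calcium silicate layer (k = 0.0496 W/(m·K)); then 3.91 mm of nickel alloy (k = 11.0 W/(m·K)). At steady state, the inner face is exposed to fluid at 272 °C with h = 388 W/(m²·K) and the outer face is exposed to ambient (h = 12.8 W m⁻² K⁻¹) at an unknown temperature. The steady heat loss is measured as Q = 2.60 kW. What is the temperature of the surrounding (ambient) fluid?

T_out = 29.3 °C

Sum the resistances:
  R_conv,in = 1/(hA) = 1/(388·12.4) = 2.078×10^-4 K/W
  R_brass = L/(kA) = 0.00401/(122·12.4) = 2.651×10^-6 K/W
  R_calcium silicate = L/(kA) = 0.0534/(0.0496·12.4) = 0.08682 K/W
  R_nickel alloy = L/(kA) = 0.00391/(11.0·12.4) = 2.867×10^-5 K/W
  R_conv,out = 1/(hA) = 1/(12.8·12.4) = 0.006300 K/W
ΣR = 0.09336 K/W
ΔT = Q·ΣR = 2600 × 0.09336 = 242.7 K
Heat flows outward, so T_out = T_in − ΔT = 272 − 242.7 = 29.3 °C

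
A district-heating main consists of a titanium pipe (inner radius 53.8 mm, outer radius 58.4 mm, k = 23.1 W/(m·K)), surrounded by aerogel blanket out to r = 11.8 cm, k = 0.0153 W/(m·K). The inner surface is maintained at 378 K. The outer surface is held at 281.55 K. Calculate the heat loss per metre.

Q' = 13.2 W/m

Treat each layer as a resistance in series:
  R'_titanium = ln(0.0584/0.0538)/(2πk) = 0.08204/(2π·23.1) = 5.653×10^-4 m·K/W
  R'_aerogel blanket = ln(0.118/0.0584)/(2πk) = 0.7034/(2π·0.0153) = 7.317 m·K/W
ΣR = 5.653×10^-4 + 7.317 = 7.318 m·K/W
Q' = ΔT/ΣR = (378 K − 281.55 K)/7.318 = 13.2 W/m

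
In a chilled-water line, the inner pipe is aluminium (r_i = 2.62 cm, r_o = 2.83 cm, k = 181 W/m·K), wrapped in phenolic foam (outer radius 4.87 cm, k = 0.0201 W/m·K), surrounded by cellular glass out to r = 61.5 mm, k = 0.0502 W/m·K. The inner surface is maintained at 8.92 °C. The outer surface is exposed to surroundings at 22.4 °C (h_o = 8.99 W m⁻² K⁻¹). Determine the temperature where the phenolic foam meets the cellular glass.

Treat each layer as a resistance in series:
  R'_aluminium = ln(0.0283/0.0262)/(2πk) = 0.07710/(2π·181) = 6.780×10^-5 m·K/W
  R'_phenolic foam = ln(0.0487/0.0283)/(2πk) = 0.5428/(2π·0.0201) = 4.298 m·K/W
  R'_cellular glass = ln(0.0615/0.0487)/(2πk) = 0.2334/(2π·0.0502) = 0.7398 m·K/W
  R'_conv,out = 1/(2πr h) = 1/(2π·0.0615·8.99) = 0.2879 m·K/W
ΣR = 6.780×10^-5 + 4.298 + 0.7398 + 0.2879 = 5.326 m·K/W
Q' = ΔT/ΣR = (8.92 °C − 22.4 °C)/5.326 = -2.531 W/m
From the inner boundary to the phenolic foam/cellular glass interface, ΣR_partial = 4.298 m·K/W.
T_interface = T_in − Q'·ΣR_partial = 8.92 °C − (-2.531)(4.298) = 19.8 °C

T = 19.8 °C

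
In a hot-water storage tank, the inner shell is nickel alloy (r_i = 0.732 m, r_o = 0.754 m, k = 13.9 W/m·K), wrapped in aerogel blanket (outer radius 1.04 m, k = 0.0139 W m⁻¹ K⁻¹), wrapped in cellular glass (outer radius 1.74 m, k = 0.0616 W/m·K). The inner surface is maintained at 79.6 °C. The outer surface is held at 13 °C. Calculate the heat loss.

Q = 25.7 W

Series thermal resistances, inner to outer:
  R_nickel alloy = (1/0.732 − 1/0.754)/(4πk) = 0.03986/(4π·13.9) = 2.282×10^-4 K/W
  R_aerogel blanket = (1/0.754 − 1/1.04)/(4πk) = 0.3647/(4π·0.0139) = 2.088 K/W
  R_cellular glass = (1/1.04 − 1/1.74)/(4πk) = 0.3868/(4π·0.0616) = 0.4997 K/W
ΣR = 2.282×10^-4 + 2.088 + 0.4997 = 2.588 K/W
Q = ΔT/ΣR = (79.6 °C − 13 °C)/2.588 = 25.7 W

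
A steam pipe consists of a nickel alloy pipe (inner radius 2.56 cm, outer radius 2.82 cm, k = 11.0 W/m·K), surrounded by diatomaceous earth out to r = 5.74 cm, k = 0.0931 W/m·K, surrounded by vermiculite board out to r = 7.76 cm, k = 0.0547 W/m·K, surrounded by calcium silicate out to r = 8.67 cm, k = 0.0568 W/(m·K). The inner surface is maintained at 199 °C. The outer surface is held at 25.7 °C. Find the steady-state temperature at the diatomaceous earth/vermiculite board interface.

T = 111 °C

Resistance network (inner→outer):
  R'_nickel alloy = ln(0.0282/0.0256)/(2πk) = 0.09673/(2π·11.0) = 0.001400 m·K/W
  R'_diatomaceous earth = ln(0.0574/0.0282)/(2πk) = 0.7107/(2π·0.0931) = 1.215 m·K/W
  R'_vermiculite board = ln(0.0776/0.0574)/(2πk) = 0.3015/(2π·0.0547) = 0.8773 m·K/W
  R'_calcium silicate = ln(0.0867/0.0776)/(2πk) = 0.1109/(2π·0.0568) = 0.3107 m·K/W
ΣR = 0.001400 + 1.215 + 0.8773 + 0.3107 = 2.404 m·K/W
Q' = ΔT/ΣR = (199 °C − 25.7 °C)/2.404 = 72.09 W/m
From the inner boundary to the diatomaceous earth/vermiculite board interface, ΣR_partial = 1.216 m·K/W.
T_interface = T_in − Q'·ΣR_partial = 199 °C − (72.09)(1.216) = 111 °C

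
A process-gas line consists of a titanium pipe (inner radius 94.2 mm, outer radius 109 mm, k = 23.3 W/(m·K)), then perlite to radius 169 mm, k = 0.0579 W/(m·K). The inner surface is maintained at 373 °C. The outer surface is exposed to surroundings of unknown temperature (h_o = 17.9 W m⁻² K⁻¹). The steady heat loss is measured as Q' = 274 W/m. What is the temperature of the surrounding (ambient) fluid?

Sum the resistances:
  R'_titanium = ln(0.109/0.0942)/(2πk) = 0.1459/(2π·23.3) = 9.968×10^-4 m·K/W
  R'_perlite = ln(0.169/0.109)/(2πk) = 0.4386/(2π·0.0579) = 1.205 m·K/W
  R'_conv,out = 1/(2πr h) = 1/(2π·0.169·17.9) = 0.05261 m·K/W
ΣR = 1.259 m·K/W
ΔT = Q'·ΣR = 274 × 1.259 = 345.0 K
Heat flows outward, so T_out = T_in − ΔT = 373 − 345.0 = 28.0 °C

T_out = 28.0 °C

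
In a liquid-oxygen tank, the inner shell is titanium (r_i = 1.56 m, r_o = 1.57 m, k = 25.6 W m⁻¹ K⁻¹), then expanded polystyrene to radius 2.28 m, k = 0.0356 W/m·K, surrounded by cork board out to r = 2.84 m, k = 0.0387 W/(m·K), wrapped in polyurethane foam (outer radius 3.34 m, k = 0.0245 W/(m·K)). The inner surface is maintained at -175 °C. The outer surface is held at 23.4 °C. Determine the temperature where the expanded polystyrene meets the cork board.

Treat each layer as a resistance in series:
  R_titanium = (1/1.56 − 1/1.57)/(4πk) = 0.004083/(4π·25.6) = 1.269×10^-5 K/W
  R_expanded polystyrene = (1/1.57 − 1/2.28)/(4πk) = 0.1983/(4π·0.0356) = 0.4434 K/W
  R_cork board = (1/2.28 − 1/2.84)/(4πk) = 0.08648/(4π·0.0387) = 0.1778 K/W
  R_polyurethane foam = (1/2.84 − 1/3.34)/(4πk) = 0.05271/(4π·0.0245) = 0.1712 K/W
ΣR = 1.269×10^-5 + 0.4434 + 0.1778 + 0.1712 = 0.7924 K/W
Q = ΔT/ΣR = (-175 °C − 23.4 °C)/0.7924 = -250.4 W
From the inner boundary to the expanded polystyrene/cork board interface, ΣR_partial = 0.4434 K/W.
T_interface = T_in − Q·ΣR_partial = -175 °C − (-250.4)(0.4434) = -64.0 °C

T = -64.0 °C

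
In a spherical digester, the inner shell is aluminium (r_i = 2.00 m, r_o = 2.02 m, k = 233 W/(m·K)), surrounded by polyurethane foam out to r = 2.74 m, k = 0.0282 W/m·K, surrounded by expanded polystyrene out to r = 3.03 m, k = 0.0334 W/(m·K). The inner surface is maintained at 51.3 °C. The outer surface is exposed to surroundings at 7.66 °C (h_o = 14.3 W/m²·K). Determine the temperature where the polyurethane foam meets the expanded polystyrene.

Resistance network (inner→outer):
  R_aluminium = (1/2.00 − 1/2.02)/(4πk) = 0.004950/(4π·233) = 1.691×10^-6 K/W
  R_polyurethane foam = (1/2.02 − 1/2.74)/(4πk) = 0.1301/(4π·0.0282) = 0.3671 K/W
  R_expanded polystyrene = (1/2.74 − 1/3.03)/(4πk) = 0.03493/(4π·0.0334) = 0.08322 K/W
  R_conv,out = 1/(4πr²h) = 1/(4π·3.03²·14.3) = 6.061×10^-4 K/W
ΣR = 1.691×10^-6 + 0.3671 + 0.08322 + 6.061×10^-4 = 0.4509 K/W
Q = ΔT/ΣR = (51.3 °C − 7.66 °C)/0.4509 = 96.78 W
From the inner boundary to the polyurethane foam/expanded polystyrene interface, ΣR_partial = 0.3671 K/W.
T_interface = T_in − Q·ΣR_partial = 51.3 °C − (96.78)(0.3671) = 15.8 °C

T = 15.8 °C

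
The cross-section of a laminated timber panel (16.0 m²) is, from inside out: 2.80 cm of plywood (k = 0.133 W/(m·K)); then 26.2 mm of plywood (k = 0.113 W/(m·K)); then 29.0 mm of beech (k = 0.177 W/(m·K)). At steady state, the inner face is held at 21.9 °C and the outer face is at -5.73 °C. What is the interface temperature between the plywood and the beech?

T = 1.74 °C

Resistance network (inner→outer):
  R_plywood = L/(kA) = 0.0280/(0.133·16.0) = 0.01316 K/W
  R_plywood = L/(kA) = 0.0262/(0.113·16.0) = 0.01449 K/W
  R_beech = L/(kA) = 0.0290/(0.177·16.0) = 0.01024 K/W
ΣR = 0.01316 + 0.01449 + 0.01024 = 0.03789 K/W
Q = ΔT/ΣR = (21.9 °C − -5.73 °C)/0.03789 = 729.2 W
From the inner boundary to the plywood/beech interface, ΣR_partial = 0.02765 K/W.
T_interface = T_in − Q·ΣR_partial = 21.9 °C − (729.2)(0.02765) = 1.74 °C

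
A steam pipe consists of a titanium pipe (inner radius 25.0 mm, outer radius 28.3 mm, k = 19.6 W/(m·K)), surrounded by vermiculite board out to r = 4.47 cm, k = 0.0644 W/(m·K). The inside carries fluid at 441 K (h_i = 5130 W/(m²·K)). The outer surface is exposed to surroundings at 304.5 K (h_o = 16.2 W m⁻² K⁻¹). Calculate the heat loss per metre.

Resistance network (inner→outer):
  R'_conv,in = 1/(2πr h) = 1/(2π·0.0250·5130) = 0.001241 m·K/W
  R'_titanium = ln(0.0283/0.0250)/(2πk) = 0.1240/(2π·19.6) = 0.001007 m·K/W
  R'_vermiculite board = ln(0.0447/0.0283)/(2πk) = 0.4571/(2π·0.0644) = 1.130 m·K/W
  R'_conv,out = 1/(2πr h) = 1/(2π·0.0447·16.2) = 0.2198 m·K/W
ΣR = 0.001241 + 0.001007 + 1.130 + 0.2198 = 1.352 m·K/W
Q' = ΔT/ΣR = (441 K − 304.5 K)/1.352 = 101 W/m

Q' = 101 W/m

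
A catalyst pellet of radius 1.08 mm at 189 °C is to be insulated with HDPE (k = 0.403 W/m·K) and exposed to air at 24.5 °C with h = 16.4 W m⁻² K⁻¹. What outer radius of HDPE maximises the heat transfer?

r_cr = 4.91 cm

For a sphere, r_cr = 2k_ins/h = 2·0.403/16.4 = 0.0491 m = 4.91 cm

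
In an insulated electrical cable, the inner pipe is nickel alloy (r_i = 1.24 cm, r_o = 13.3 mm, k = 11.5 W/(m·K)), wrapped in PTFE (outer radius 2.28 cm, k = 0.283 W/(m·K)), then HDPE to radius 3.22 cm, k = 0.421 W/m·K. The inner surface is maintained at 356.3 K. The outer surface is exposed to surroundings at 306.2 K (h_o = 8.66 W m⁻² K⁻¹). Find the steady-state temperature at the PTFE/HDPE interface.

T = 341.1 K

Resistance network (inner→outer):
  R'_nickel alloy = ln(0.0133/0.0124)/(2πk) = 0.07007/(2π·11.5) = 9.697×10^-4 m·K/W
  R'_PTFE = ln(0.0228/0.0133)/(2πk) = 0.5390/(2π·0.283) = 0.3031 m·K/W
  R'_HDPE = ln(0.0322/0.0228)/(2πk) = 0.3452/(2π·0.421) = 0.1305 m·K/W
  R'_conv,out = 1/(2πr h) = 1/(2π·0.0322·8.66) = 0.5708 m·K/W
ΣR = 9.697×10^-4 + 0.3031 + 0.1305 + 0.5708 = 1.005 m·K/W
Q' = ΔT/ΣR = (356.3 K − 306.2 K)/1.005 = 49.85 W/m
From the inner boundary to the PTFE/HDPE interface, ΣR_partial = 0.3041 m·K/W.
T_interface = T_in − Q'·ΣR_partial = 356.3 K − (49.85)(0.3041) = 341.1 K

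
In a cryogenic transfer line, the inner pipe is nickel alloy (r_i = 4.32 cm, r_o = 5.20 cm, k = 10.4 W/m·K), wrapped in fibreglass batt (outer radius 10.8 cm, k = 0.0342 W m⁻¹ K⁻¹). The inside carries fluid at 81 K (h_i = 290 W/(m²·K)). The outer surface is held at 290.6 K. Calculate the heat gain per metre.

Series thermal resistances, inner to outer:
  R'_conv,in = 1/(2πr h) = 1/(2π·0.0432·290) = 0.01270 m·K/W
  R'_nickel alloy = ln(0.0520/0.0432)/(2πk) = 0.1854/(2π·10.4) = 0.002837 m·K/W
  R'_fibreglass batt = ln(0.108/0.0520)/(2πk) = 0.7309/(2π·0.0342) = 3.401 m·K/W
ΣR = 0.01270 + 0.002837 + 3.401 = 3.417 m·K/W
Q' = ΔT/ΣR = (81 K − 290.6 K)/3.417 = -61.3 W/m
(Negative Q' ⇒ heat flows inward; heat gain = 61.3 W/m.)

Q' = 61.3 W/m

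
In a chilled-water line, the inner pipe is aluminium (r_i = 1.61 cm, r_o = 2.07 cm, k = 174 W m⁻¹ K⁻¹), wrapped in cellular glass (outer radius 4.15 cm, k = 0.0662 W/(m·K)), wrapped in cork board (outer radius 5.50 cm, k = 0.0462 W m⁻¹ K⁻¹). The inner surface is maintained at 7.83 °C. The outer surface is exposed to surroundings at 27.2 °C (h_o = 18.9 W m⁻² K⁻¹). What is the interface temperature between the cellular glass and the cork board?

T = 19.4 °C

Resistance network (inner→outer):
  R'_aluminium = ln(0.0207/0.0161)/(2πk) = 0.2513/(2π·174) = 2.299×10^-4 m·K/W
  R'_cellular glass = ln(0.0415/0.0207)/(2πk) = 0.6956/(2π·0.0662) = 1.672 m·K/W
  R'_cork board = ln(0.0550/0.0415)/(2πk) = 0.2816/(2π·0.0462) = 0.9702 m·K/W
  R'_conv,out = 1/(2πr h) = 1/(2π·0.0550·18.9) = 0.1531 m·K/W
ΣR = 2.299×10^-4 + 1.672 + 0.9702 + 0.1531 = 2.796 m·K/W
Q' = ΔT/ΣR = (7.83 °C − 27.2 °C)/2.796 = -6.928 W/m
From the inner boundary to the cellular glass/cork board interface, ΣR_partial = 1.672 m·K/W.
T_interface = T_in − Q'·ΣR_partial = 7.83 °C − (-6.928)(1.672) = 19.4 °C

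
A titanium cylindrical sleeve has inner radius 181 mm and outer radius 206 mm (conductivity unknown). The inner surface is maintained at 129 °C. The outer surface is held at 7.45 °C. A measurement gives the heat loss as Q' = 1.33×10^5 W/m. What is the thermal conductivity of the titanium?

ΣR = ΔT/Q' = |129 − 7.45|/1.33×10^5 = 9.139×10^-4 m·K/W
ln(r₂/r₁)/(2πk) = 9.139×10^-4 ⇒ k = 0.1294/(2π·9.139×10^-4) = 22.5 W/m·K

k = 22.5 W/m·K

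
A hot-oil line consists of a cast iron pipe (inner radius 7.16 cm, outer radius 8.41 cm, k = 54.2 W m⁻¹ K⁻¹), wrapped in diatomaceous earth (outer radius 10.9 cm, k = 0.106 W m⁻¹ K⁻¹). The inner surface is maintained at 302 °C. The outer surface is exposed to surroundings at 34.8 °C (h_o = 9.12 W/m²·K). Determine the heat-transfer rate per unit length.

Series thermal resistances, inner to outer:
  R'_cast iron = ln(0.0841/0.0716)/(2πk) = 0.1609/(2π·54.2) = 4.725×10^-4 m·K/W
  R'_diatomaceous earth = ln(0.109/0.0841)/(2πk) = 0.2593/(2π·0.106) = 0.3894 m·K/W
  R'_conv,out = 1/(2πr h) = 1/(2π·0.109·9.12) = 0.1601 m·K/W
ΣR = 4.725×10^-4 + 0.3894 + 0.1601 = 0.5500 m·K/W
Q' = ΔT/ΣR = (302 °C − 34.8 °C)/0.5500 = 486 W/m

Q' = 486 W/m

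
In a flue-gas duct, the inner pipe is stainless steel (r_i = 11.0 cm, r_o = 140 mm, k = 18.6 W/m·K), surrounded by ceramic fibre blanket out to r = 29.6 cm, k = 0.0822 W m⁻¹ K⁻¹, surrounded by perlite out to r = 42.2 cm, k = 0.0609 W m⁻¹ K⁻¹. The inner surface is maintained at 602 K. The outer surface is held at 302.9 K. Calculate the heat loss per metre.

Treat each layer as a resistance in series:
  R'_stainless steel = ln(0.140/0.110)/(2πk) = 0.2412/(2π·18.6) = 0.002064 m·K/W
  R'_ceramic fibre blanket = ln(0.296/0.140)/(2πk) = 0.7487/(2π·0.0822) = 1.450 m·K/W
  R'_perlite = ln(0.422/0.296)/(2πk) = 0.3546/(2π·0.0609) = 0.9268 m·K/W
ΣR = 0.002064 + 1.450 + 0.9268 = 2.379 m·K/W
Q' = ΔT/ΣR = (602 K − 302.9 K)/2.379 = 126 W/m

Q' = 126 W/m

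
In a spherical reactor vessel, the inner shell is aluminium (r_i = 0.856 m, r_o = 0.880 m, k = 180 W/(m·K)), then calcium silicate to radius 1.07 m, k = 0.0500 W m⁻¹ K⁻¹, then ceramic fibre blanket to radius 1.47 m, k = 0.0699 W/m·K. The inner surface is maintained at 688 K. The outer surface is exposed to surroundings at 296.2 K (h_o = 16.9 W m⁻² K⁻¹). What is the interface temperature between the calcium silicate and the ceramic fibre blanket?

Treat each layer as a resistance in series:
  R_aluminium = (1/0.856 − 1/0.880)/(4πk) = 0.03186/(4π·180) = 1.409×10^-5 K/W
  R_calcium silicate = (1/0.880 − 1/1.07)/(4πk) = 0.2018/(4π·0.0500) = 0.3211 K/W
  R_ceramic fibre blanket = (1/1.07 − 1/1.47)/(4πk) = 0.2543/(4π·0.0699) = 0.2895 K/W
  R_conv,out = 1/(4πr²h) = 1/(4π·1.47²·16.9) = 0.002179 K/W
ΣR = 1.409×10^-5 + 0.3211 + 0.2895 + 0.002179 = 0.6128 K/W
Q = ΔT/ΣR = (688 K − 296.2 K)/0.6128 = 639.4 W
From the inner boundary to the calcium silicate/ceramic fibre blanket interface, ΣR_partial = 0.3211 K/W.
T_interface = T_in − Q·ΣR_partial = 688 K − (639.4)(0.3211) = 483 K

T = 483 K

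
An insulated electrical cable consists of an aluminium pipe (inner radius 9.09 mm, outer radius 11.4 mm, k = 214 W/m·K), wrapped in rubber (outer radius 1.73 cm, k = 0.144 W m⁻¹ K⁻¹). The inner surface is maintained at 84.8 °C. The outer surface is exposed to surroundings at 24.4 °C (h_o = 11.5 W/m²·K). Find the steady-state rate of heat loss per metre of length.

Q' = 47.9 W/m

Series thermal resistances, inner to outer:
  R'_aluminium = ln(0.0114/0.00909)/(2πk) = 0.2264/(2π·214) = 1.684×10^-4 m·K/W
  R'_rubber = ln(0.0173/0.0114)/(2πk) = 0.4171/(2π·0.144) = 0.4610 m·K/W
  R'_conv,out = 1/(2πr h) = 1/(2π·0.0173·11.5) = 0.8000 m·K/W
ΣR = 1.684×10^-4 + 0.4610 + 0.8000 = 1.261 m·K/W
Q' = ΔT/ΣR = (84.8 °C − 24.4 °C)/1.261 = 47.9 W/m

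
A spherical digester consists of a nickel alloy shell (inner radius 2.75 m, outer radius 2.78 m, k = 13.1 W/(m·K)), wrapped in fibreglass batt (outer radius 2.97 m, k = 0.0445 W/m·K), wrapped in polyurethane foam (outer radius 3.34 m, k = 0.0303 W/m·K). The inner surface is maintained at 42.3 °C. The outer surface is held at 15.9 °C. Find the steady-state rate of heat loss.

Series thermal resistances, inner to outer:
  R_nickel alloy = (1/2.75 − 1/2.78)/(4πk) = 0.003924/(4π·13.1) = 2.384×10^-5 K/W
  R_fibreglass batt = (1/2.78 − 1/2.97)/(4πk) = 0.02301/(4π·0.0445) = 0.04115 K/W
  R_polyurethane foam = (1/2.97 − 1/3.34)/(4πk) = 0.03730/(4π·0.0303) = 0.09796 K/W
ΣR = 2.384×10^-5 + 0.04115 + 0.09796 = 0.1391 K/W
Q = ΔT/ΣR = (42.3 °C − 15.9 °C)/0.1391 = 190 W

Q = 190 W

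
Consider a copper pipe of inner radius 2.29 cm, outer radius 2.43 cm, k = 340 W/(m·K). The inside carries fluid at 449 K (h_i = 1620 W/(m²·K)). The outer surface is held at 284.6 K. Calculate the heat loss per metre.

Q' = 38100 W/m

Resistance network (inner→outer):
  R'_conv,in = 1/(2πr h) = 1/(2π·0.0229·1620) = 0.004290 m·K/W
  R'_copper = ln(0.0243/0.0229)/(2πk) = 0.05934/(2π·340) = 2.778×10^-5 m·K/W
ΣR = 0.004290 + 2.778×10^-5 = 0.004318 m·K/W
Q' = ΔT/ΣR = (449 K − 284.6 K)/0.004318 = 38100 W/m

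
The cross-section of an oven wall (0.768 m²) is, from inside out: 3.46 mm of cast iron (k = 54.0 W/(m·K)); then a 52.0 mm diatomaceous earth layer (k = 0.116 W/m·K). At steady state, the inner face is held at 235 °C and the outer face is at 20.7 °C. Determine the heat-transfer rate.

Treat each layer as a resistance in series:
  R_cast iron = L/(kA) = 0.00346/(54.0·0.768) = 8.343×10^-5 K/W
  R_diatomaceous earth = L/(kA) = 0.0520/(0.116·0.768) = 0.5837 K/W
ΣR = 8.343×10^-5 + 0.5837 = 0.5838 K/W
Q = ΔT/ΣR = (235 °C − 20.7 °C)/0.5838 = 367 W

Q = 367 W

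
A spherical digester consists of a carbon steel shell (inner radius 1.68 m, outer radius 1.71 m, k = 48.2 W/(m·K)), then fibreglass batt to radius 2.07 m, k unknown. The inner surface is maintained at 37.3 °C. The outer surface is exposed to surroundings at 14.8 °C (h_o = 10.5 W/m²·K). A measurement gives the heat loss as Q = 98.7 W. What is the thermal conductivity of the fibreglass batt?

ΣR = ΔT/Q = |37.3 − 14.8|/98.7 = 0.2280 K/W
Known resistances:
  R_carbon steel = (1/1.68 − 1/1.71)/(4πk) = 0.01044/(4π·48.2) = 1.724×10^-5 K/W
  R_conv,out = 1/(4πr²h) = 1/(4π·2.07²·10.5) = 0.001769 K/W
R_fibreglass batt = ΣR − ΣR_known = 0.2280 − 0.001786 = 0.2262 K/W
(1/r₁−1/r₂)/(4πk) = 0.2262 ⇒ k = 0.1017/(4π·0.2262) = 0.0358 W/m·K

k = 0.0358 W/m·K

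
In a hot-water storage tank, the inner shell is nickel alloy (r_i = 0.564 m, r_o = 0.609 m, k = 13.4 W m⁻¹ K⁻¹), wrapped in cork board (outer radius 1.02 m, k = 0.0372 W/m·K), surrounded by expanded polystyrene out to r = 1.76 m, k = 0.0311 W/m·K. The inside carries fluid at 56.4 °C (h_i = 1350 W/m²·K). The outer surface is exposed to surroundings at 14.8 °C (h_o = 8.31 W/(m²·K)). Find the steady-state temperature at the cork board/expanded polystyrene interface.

T = 32.6 °C

Treat each layer as a resistance in series:
  R_conv,in = 1/(4πr²h) = 1/(4π·0.564²·1350) = 1.853×10^-4 K/W
  R_nickel alloy = (1/0.564 − 1/0.609)/(4πk) = 0.1310/(4π·13.4) = 7.780×10^-4 K/W
  R_cork board = (1/0.609 − 1/1.02)/(4πk) = 0.6616/(4π·0.0372) = 1.415 K/W
  R_expanded polystyrene = (1/1.02 − 1/1.76)/(4πk) = 0.4122/(4π·0.0311) = 1.055 K/W
  R_conv,out = 1/(4πr²h) = 1/(4π·1.76²·8.31) = 0.003091 K/W
ΣR = 1.853×10^-4 + 7.780×10^-4 + 1.415 + 1.055 + 0.003091 = 2.474 K/W
Q = ΔT/ΣR = (56.4 °C − 14.8 °C)/2.474 = 16.81 W
From the inner boundary to the cork board/expanded polystyrene interface, ΣR_partial = 1.416 K/W.
T_interface = T_in − Q·ΣR_partial = 56.4 °C − (16.81)(1.416) = 32.6 °C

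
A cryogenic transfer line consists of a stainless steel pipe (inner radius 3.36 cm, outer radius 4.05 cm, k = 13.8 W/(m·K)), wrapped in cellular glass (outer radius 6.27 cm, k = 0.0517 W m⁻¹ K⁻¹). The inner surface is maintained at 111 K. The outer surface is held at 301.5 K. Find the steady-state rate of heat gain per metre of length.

Q' = 141 W/m

Resistance network (inner→outer):
  R'_stainless steel = ln(0.0405/0.0336)/(2πk) = 0.1868/(2π·13.8) = 0.002154 m·K/W
  R'_cellular glass = ln(0.0627/0.0405)/(2πk) = 0.4371/(2π·0.0517) = 1.345 m·K/W
ΣR = 0.002154 + 1.345 = 1.347 m·K/W
Q' = ΔT/ΣR = (111 K − 301.5 K)/1.347 = -141 W/m
(Negative Q' ⇒ heat flows inward; heat gain = 141 W/m.)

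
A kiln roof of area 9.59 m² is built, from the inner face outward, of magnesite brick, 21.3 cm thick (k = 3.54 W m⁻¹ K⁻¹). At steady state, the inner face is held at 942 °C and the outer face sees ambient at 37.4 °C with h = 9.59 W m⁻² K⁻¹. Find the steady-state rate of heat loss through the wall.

Q = 52.8 kW

Treat each layer as a resistance in series:
  R_magnesite brick = L/(kA) = 0.213/(3.54·9.59) = 0.006274 K/W
  R_conv,out = 1/(hA) = 1/(9.59·9.59) = 0.01087 K/W
ΣR = 0.006274 + 0.01087 = 0.01714 K/W
Q = ΔT/ΣR = (942 °C − 37.4 °C)/0.01714 = 52800 W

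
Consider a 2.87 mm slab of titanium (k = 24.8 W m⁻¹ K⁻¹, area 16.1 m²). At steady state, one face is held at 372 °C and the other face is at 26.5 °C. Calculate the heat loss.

Q = kA·ΔT/L = 24.8 × 16.1 × |372 °C − 26.5 °C| / 0.00287 = 4.81×10^7 W

Q = 4.81×10^7 W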